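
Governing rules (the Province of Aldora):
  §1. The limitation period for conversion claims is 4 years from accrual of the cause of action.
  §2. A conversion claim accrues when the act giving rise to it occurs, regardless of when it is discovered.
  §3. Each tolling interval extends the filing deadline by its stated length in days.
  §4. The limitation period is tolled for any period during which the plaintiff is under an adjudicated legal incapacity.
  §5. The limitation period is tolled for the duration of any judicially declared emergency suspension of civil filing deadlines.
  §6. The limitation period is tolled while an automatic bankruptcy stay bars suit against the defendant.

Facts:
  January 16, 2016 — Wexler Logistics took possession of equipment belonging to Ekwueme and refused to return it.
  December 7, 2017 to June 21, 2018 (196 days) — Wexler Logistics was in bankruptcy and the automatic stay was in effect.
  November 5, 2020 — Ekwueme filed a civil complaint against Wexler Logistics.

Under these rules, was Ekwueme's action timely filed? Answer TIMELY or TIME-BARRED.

TIME-BARRED

The limitation period began to run on January 16, 2016.
4 years from January 16, 2016 is January 16, 2020.
The period was tolled for 196 days by the automatic bankruptcy stay (December 7, 2017 to June 21, 2018), pushing the deadline to July 30, 2020.
Ekwueme filed on November 5, 2020, after the July 30, 2020 deadline, so the action is time-barred.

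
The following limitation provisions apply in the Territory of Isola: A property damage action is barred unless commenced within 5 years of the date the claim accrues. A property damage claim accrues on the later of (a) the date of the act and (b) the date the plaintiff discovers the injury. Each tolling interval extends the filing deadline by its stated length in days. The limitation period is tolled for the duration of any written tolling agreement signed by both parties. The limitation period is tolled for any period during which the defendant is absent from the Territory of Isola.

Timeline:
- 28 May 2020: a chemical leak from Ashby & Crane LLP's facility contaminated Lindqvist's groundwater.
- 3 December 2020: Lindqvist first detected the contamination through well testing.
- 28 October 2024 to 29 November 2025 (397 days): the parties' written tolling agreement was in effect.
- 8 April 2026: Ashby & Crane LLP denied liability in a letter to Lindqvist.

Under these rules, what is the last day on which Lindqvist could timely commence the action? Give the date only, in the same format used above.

4 January 2027

The claim accrued on 3 December 2020 — the later of the 28 May 2020 act and the 3 December 2020 discovery.
Adding the 5 years base period to 3 December 2020 gives a deadline of 3 December 2025, before any tolling.
The written tolling agreement from 28 October 2024 to 29 November 2025 tolled the period for 397 days, extending the deadline to 4 January 2027.
Nothing else in the chronology tolls or restarts the period.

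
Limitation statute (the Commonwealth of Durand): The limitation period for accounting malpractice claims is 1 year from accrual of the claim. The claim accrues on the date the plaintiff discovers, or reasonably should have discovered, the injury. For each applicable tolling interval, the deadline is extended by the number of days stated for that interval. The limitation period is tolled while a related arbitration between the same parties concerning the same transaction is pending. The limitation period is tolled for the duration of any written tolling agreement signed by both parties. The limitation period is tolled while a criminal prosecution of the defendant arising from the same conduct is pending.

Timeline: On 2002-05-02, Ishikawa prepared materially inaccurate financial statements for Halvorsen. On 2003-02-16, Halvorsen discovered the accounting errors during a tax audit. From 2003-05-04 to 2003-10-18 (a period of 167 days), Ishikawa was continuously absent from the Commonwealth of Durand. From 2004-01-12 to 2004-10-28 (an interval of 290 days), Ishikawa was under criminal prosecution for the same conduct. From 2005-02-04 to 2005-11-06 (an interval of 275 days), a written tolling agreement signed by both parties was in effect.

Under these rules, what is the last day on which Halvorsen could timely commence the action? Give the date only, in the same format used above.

2004-12-02

The claim did not accrue until Halvorsen discovered the injury on 2003-02-16; the 2002-05-02 act date does not start the clock under the stated rule.
The untolled deadline — 1 year after 2003-02-16 — is 2004-02-16.
The pending criminal prosecution from 2004-01-12 to 2004-10-28 tolled the period for 290 days, extending the deadline to 2004-12-02.
The written tolling agreement starting 2005-02-04 came too late — the period had run on 2004-12-02 — and so does not extend the deadline.
Although the defendant's absence ran from 2003-05-04 to 2003-10-18, the stated rules do not make that a tolling event, so it is disregarded.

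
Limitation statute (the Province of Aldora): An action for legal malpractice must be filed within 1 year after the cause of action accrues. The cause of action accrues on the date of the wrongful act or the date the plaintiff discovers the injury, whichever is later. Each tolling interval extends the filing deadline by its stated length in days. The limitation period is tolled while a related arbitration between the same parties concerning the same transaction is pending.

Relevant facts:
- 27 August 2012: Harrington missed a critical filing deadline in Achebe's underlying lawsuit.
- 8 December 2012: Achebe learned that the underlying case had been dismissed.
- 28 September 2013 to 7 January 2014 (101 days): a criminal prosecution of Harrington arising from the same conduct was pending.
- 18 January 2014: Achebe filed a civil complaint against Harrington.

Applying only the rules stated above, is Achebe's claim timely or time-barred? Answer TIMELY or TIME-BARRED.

TIME-BARRED

The claim accrued on 8 December 2012 — the later of the 27 August 2012 act and the 8 December 2012 discovery.
1 year from 8 December 2012 is 8 December 2013.
No stated provision tolls the period for a criminal prosecution, so the interval from 28 September 2013 to 7 January 2014 has no effect on the deadline.
The 18 January 2014 filing falls after the 8 December 2013 deadline; the claim is time-barred.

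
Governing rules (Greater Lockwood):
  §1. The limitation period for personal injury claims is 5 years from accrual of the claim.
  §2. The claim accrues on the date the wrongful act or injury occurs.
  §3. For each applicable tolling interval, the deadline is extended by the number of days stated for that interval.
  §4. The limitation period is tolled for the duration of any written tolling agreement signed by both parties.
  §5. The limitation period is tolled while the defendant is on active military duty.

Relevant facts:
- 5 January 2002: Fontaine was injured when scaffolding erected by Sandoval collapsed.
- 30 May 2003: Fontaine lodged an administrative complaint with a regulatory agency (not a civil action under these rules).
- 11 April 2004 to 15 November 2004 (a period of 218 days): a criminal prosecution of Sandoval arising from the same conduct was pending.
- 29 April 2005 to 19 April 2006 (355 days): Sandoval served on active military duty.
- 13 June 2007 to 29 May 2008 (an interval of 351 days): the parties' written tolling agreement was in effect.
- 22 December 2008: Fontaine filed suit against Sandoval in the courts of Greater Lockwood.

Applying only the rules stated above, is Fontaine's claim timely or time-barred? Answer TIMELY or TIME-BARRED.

TIME-BARRED

The claim accrued on 5 January 2002, when the wrongful act occurred.
5 years from 5 January 2002 is 5 January 2007.
The defendant's active military service from 29 April 2005 to 19 April 2006 tolled the period for 355 days, extending the deadline to 26 December 2007.
Because the written tolling agreement ran from 13 June 2007 to 29 May 2008, the deadline is extended by 351 days to 11 December 2008.
The pending criminal prosecution from 11 April 2004 to 15 November 2004 does not toll the period, because no stated rule makes a criminal prosecution a tolling event.
The other events in the timeline have no effect on the limitation period under the stated rules.
Fontaine filed on 22 December 2008, after the 11 December 2008 deadline, so the action is time-barred.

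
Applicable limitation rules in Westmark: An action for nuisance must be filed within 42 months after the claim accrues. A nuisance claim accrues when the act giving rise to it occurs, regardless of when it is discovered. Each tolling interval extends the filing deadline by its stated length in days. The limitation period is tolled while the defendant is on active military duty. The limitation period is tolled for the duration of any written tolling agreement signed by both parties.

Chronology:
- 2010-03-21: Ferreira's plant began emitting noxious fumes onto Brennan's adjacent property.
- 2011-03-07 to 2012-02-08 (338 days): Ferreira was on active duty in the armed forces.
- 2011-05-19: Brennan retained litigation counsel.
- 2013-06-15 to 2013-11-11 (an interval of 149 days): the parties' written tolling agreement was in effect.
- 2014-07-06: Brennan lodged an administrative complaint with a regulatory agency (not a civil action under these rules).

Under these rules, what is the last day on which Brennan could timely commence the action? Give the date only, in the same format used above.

2015-01-21

The claim accrued on 2010-03-21, when the wrongful act occurred.
42 months from 2010-03-21 is 2013-09-21.
Because the defendant's active military service ran from 2011-03-07 to 2012-02-08, the deadline is extended by 338 days to 2014-08-25.
The period was tolled for 149 days by the written tolling agreement (2013-06-15 to 2013-11-11), pushing the deadline to 2015-01-21.
The other events in the timeline have no effect on the limitation period under the stated rules.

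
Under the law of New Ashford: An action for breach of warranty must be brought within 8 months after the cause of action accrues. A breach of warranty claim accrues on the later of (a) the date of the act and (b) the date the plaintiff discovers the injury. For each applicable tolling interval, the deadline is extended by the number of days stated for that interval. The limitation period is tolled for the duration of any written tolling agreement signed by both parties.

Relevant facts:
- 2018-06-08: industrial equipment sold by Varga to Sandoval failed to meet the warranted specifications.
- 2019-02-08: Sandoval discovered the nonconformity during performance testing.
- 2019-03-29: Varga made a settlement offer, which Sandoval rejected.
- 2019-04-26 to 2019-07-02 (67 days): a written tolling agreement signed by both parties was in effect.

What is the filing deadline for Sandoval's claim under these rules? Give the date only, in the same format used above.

2019-12-14

Taking the later of the act (2018-06-08) and discovery (2019-02-08), the claim accrued on 2019-02-08.
8 months from 2019-02-08 is 2019-10-08.
Because the written tolling agreement ran from 2019-04-26 to 2019-07-02, the deadline is extended by 67 days to 2019-12-14.
None of the other events listed affects the running of the period under the stated rules.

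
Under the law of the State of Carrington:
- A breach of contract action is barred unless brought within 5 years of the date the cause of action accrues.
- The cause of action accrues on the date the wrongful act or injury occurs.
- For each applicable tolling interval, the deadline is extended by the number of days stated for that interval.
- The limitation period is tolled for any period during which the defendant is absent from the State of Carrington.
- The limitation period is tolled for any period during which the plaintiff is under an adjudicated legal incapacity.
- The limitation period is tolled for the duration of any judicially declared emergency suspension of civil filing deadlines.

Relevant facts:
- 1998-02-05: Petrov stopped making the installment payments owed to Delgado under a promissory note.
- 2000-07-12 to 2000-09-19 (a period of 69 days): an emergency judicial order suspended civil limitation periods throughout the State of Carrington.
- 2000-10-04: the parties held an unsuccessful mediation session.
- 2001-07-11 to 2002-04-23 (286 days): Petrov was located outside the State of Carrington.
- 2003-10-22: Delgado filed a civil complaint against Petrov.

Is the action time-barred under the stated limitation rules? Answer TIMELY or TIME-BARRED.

The limitation period began to run on 1998-02-05.
Adding the 5 years base period to 1998-02-05 gives a deadline of 2003-02-05, before any tolling.
The period was tolled for 69 days by the emergency suspension of filing deadlines (2000-07-12 to 2000-09-19), pushing the deadline to 2003-04-15.
Because the defendant's absence from the jurisdiction ran from 2001-07-11 to 2002-04-23, the deadline is extended by 286 days to 2004-01-26.
None of the other events listed affects the running of the period under the stated rules.
The 2003-10-22 filing precedes the 2004-01-26 deadline; the claim is timely.

TIMELY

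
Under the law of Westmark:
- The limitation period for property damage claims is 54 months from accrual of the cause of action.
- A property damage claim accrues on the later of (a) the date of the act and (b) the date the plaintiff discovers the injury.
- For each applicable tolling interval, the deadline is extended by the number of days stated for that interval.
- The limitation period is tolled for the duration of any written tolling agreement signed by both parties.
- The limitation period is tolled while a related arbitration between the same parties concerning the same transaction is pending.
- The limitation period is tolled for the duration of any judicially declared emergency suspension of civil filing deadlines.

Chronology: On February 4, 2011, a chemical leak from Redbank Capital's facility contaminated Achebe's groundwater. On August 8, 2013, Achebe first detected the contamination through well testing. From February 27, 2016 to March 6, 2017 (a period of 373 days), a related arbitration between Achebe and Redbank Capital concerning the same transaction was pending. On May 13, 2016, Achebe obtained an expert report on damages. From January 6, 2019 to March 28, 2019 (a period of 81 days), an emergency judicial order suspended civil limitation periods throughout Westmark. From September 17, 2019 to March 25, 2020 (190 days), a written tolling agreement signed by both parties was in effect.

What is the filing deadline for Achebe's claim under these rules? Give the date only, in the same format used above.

May 8, 2019

Taking the later of the act (February 4, 2011) and discovery (August 8, 2013), the claim accrued on August 8, 2013.
Adding the 54 months base period to August 8, 2013 gives a deadline of February 8, 2018, before any tolling.
The period was tolled for 373 days by the pending related arbitration (February 27, 2016 to March 6, 2017), pushing the deadline to February 16, 2019.
Because the emergency suspension of filing deadlines ran from January 6, 2019 to March 28, 2019, the deadline is extended by 81 days to May 8, 2019.
The written tolling agreement starting September 17, 2019 came too late — the period had run on May 8, 2019 — and so does not extend the deadline.
The other events in the timeline have no effect on the limitation period under the stated rules.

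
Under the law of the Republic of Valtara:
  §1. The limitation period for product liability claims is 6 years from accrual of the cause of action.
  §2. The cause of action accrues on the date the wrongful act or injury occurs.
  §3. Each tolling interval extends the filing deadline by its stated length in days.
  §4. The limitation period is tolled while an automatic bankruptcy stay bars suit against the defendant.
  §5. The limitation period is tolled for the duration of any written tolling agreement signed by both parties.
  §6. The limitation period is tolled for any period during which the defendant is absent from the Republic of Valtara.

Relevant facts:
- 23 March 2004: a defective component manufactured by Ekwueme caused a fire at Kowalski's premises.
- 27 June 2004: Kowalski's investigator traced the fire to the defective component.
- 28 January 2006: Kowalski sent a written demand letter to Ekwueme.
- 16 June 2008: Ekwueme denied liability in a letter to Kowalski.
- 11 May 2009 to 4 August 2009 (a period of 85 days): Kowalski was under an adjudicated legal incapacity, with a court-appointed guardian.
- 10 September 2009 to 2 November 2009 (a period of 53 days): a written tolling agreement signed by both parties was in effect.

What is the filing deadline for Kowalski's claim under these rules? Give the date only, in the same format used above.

Accrual is governed by the date of the act, so the period began to run on 23 March 2004; the later discovery on 27 June 2004 is irrelevant under the stated rule.
6 years from 23 March 2004 is 23 March 2010.
The written tolling agreement from 10 September 2009 to 2 November 2009 tolled the period for 53 days, extending the deadline to 15 May 2010.
The plaintiff's legal incapacity from 11 May 2009 to 4 August 2009 does not toll the period, because no stated rule makes the plaintiff's incapacity a tolling event.
None of the other events listed affects the running of the period under the stated rules.

15 May 2010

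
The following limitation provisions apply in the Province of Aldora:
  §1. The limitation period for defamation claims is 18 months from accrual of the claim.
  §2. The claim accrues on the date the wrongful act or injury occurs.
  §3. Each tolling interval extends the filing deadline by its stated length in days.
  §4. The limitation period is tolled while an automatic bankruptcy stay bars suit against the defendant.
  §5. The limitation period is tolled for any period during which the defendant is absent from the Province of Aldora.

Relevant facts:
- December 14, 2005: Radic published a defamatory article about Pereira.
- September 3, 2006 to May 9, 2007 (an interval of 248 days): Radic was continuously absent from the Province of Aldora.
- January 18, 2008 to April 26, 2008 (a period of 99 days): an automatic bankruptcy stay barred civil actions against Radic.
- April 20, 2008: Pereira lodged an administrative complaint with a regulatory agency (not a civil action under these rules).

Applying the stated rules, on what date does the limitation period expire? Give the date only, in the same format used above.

May 26, 2008

The limitation period began to run on December 14, 2005.
Adding the 18 months base period to December 14, 2005 gives a deadline of June 14, 2007, before any tolling.
The period was tolled for 248 days by the defendant's absence from the jurisdiction (September 3, 2006 to May 9, 2007), pushing the deadline to February 17, 2008.
The automatic bankruptcy stay from January 18, 2008 to April 26, 2008 tolled the period for 99 days, extending the deadline to May 26, 2008.
The other events in the timeline have no effect on the limitation period under the stated rules.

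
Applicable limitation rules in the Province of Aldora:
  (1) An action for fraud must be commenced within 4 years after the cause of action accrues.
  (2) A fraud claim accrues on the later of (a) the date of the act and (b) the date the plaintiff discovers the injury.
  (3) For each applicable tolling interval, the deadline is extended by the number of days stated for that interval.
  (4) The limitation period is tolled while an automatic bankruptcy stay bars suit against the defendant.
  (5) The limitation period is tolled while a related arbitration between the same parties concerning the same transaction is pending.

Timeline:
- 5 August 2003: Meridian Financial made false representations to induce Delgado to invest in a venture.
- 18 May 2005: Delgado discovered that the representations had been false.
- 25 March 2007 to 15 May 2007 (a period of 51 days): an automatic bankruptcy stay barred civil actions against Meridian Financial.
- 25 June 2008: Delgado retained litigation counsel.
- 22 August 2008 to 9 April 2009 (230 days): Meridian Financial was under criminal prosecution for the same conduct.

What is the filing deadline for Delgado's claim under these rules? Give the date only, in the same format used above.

The claim accrued on 18 May 2005 — the later of the 5 August 2003 act and the 18 May 2005 discovery.
The untolled deadline — 4 years after 18 May 2005 — is 18 May 2009.
Because the automatic bankruptcy stay ran from 25 March 2007 to 15 May 2007, the deadline is extended by 51 days to 8 July 2009.
The pending criminal prosecution from 22 August 2008 to 9 April 2009 does not toll the period, because no stated rule makes a criminal prosecution a tolling event.
Nothing else in the chronology tolls or restarts the period.

8 July 2009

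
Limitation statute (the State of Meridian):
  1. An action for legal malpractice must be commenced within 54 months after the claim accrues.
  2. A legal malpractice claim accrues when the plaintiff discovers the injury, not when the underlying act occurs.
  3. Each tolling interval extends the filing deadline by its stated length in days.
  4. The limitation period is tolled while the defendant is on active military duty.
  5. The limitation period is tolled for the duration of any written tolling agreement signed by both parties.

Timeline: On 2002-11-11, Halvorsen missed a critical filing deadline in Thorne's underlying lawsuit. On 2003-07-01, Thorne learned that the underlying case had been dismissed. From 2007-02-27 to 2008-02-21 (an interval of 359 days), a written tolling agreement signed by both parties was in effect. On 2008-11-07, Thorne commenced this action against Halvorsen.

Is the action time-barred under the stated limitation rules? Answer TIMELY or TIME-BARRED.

The claim did not accrue until Thorne discovered the injury on 2003-07-01; the 2002-11-11 act date does not start the clock under the stated rule.
Adding the 54 months base period to 2003-07-01 gives a deadline of 2008-01-01, before any tolling.
The written tolling agreement from 2007-02-27 to 2008-02-21 tolled the period for 359 days, extending the deadline to 2008-12-25.
The 2008-11-07 filing precedes the 2008-12-25 deadline; the claim is timely.

TIMELY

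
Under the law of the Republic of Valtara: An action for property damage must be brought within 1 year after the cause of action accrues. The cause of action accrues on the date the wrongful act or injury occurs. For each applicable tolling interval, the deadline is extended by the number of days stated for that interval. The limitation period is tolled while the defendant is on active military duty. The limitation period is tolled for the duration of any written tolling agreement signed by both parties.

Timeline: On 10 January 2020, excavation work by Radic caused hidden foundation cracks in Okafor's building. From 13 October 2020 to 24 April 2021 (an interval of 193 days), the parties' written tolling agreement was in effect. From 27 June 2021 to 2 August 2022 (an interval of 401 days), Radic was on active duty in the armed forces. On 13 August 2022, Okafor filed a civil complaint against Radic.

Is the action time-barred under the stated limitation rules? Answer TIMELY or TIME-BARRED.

TIMELY

The claim accrued on 10 January 2020, when the wrongful act occurred.
Adding the 1 year base period to 10 January 2020 gives a deadline of 10 January 2021, before any tolling.
Because the written tolling agreement ran from 13 October 2020 to 24 April 2021, the deadline is extended by 193 days to 22 July 2021.
Because the defendant's active military service ran from 27 June 2021 to 2 August 2022, the deadline is extended by 401 days to 27 August 2022.
Okafor filed on 13 August 2022, before the 27 August 2022 deadline, so the action is timely.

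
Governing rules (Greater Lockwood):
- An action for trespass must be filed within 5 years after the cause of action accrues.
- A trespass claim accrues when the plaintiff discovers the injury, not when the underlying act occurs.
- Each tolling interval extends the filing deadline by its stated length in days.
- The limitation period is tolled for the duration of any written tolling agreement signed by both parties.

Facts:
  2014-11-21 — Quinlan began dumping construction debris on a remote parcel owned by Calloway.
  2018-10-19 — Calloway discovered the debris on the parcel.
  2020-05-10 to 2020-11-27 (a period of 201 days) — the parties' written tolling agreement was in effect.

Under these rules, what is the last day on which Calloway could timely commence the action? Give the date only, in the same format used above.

The claim did not accrue until Calloway discovered the injury on 2018-10-19; the 2014-11-21 act date does not start the clock under the stated rule.
The untolled deadline — 5 years after 2018-10-19 — is 2023-10-19.
The period was tolled for 201 days by the written tolling agreement (2020-05-10 to 2020-11-27), pushing the deadline to 2024-05-07.

2024-05-07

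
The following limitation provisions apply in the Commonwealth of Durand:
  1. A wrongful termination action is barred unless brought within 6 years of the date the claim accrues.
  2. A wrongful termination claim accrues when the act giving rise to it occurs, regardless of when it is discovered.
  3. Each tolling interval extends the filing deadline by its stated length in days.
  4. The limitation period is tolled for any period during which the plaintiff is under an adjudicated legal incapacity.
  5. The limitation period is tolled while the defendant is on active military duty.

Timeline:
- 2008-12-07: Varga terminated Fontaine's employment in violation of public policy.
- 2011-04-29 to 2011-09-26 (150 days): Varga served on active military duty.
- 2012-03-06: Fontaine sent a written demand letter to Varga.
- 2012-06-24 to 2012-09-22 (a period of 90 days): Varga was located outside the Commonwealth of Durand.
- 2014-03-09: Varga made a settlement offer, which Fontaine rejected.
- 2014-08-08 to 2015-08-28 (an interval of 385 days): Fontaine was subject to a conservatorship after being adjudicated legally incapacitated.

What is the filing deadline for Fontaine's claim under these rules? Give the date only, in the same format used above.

The claim accrued on 2008-12-07, the date of the act.
Adding the 6 years base period to 2008-12-07 gives a deadline of 2014-12-07, before any tolling.
The defendant's active military service from 2011-04-29 to 2011-09-26 tolled the period for 150 days, extending the deadline to 2015-05-06.
The plaintiff's legal incapacity from 2014-08-08 to 2015-08-28 tolled the period for 385 days, extending the deadline to 2016-05-25.
Although the defendant's absence ran from 2012-06-24 to 2012-09-22, the stated rules do not make that a tolling event, so it is disregarded.
Nothing else in the chronology tolls or restarts the period.

2016-05-25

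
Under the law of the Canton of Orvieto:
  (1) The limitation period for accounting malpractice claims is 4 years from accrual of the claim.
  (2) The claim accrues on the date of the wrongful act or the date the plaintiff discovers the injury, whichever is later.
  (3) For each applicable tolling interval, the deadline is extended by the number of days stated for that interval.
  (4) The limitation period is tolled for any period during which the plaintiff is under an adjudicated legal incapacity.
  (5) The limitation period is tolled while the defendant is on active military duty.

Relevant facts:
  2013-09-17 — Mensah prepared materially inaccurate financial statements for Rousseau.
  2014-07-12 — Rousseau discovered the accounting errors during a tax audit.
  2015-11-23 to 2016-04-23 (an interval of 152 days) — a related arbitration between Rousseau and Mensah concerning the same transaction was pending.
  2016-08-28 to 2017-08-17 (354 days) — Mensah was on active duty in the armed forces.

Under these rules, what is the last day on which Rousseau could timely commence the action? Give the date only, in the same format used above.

Taking the later of the act (2013-09-17) and discovery (2014-07-12), the claim accrued on 2014-07-12.
4 years from 2014-07-12 is 2018-07-12.
The period was tolled for 354 days by the defendant's active military service (2016-08-28 to 2017-08-17), pushing the deadline to 2019-07-01.
No stated provision tolls the period for a pending arbitration, so the interval from 2015-11-23 to 2016-04-23 has no effect on the deadline.

2019-07-01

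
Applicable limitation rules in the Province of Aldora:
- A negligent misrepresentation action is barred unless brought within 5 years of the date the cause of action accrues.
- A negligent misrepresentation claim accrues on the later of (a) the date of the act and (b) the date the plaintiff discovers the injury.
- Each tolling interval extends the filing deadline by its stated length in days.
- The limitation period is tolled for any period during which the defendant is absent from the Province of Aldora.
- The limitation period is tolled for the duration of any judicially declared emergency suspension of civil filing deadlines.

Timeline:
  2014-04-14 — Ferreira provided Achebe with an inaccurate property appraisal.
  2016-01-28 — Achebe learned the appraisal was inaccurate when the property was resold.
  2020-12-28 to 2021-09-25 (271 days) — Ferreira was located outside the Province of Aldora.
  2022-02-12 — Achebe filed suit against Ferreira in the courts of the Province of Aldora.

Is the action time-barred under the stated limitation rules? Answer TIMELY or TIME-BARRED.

The claim accrued on 2016-01-28 — the later of the 2014-04-14 act and the 2016-01-28 discovery.
The untolled deadline — 5 years after 2016-01-28 — is 2021-01-28.
The period was tolled for 271 days by the defendant's absence from the jurisdiction (2020-12-28 to 2021-09-25), pushing the deadline to 2021-10-26.
Achebe filed on 2022-02-12, after the 2021-10-26 deadline, so the action is time-barred.

TIME-BARRED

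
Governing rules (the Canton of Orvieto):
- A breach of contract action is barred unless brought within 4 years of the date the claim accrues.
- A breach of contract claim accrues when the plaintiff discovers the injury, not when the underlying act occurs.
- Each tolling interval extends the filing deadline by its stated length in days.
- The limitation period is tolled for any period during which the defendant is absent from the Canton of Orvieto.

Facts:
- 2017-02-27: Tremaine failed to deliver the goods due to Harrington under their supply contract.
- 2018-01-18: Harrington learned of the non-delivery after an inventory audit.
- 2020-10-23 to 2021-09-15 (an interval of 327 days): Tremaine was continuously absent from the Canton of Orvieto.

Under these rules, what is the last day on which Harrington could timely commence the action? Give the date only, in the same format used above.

2022-12-11

Accrual is tied to discovery, so the period began on 2018-01-18 rather than on 2017-02-27 when the act occurred.
The untolled deadline — 4 years after 2018-01-18 — is 2022-01-18.
The period was tolled for 327 days by the defendant's absence from the jurisdiction (2020-10-23 to 2021-09-15), pushing the deadline to 2022-12-11.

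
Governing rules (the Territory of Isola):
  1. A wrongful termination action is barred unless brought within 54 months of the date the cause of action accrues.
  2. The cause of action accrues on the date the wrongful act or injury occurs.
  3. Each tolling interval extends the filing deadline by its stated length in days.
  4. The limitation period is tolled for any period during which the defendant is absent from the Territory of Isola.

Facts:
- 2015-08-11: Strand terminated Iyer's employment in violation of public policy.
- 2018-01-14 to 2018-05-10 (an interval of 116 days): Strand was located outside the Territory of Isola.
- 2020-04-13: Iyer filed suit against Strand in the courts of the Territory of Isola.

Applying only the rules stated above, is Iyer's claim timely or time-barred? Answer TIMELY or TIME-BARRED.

The claim accrued on 2015-08-11, when the wrongful act occurred.
Adding the 54 months base period to 2015-08-11 gives a deadline of 2020-02-11, before any tolling.
The defendant's absence from the jurisdiction from 2018-01-14 to 2018-05-10 tolled the period for 116 days, extending the deadline to 2020-06-06.
Iyer filed on 2020-04-13, before the 2020-06-06 deadline, so the action is timely.

TIMELY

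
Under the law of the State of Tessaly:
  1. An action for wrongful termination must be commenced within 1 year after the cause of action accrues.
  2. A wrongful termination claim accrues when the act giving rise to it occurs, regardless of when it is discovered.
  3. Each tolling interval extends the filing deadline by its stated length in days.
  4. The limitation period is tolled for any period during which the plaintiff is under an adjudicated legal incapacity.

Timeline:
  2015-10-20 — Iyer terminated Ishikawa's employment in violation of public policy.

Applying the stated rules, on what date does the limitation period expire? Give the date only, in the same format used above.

The cause of action accrued on 2015-10-20, the date of the act.
The untolled deadline — 1 year after 2015-10-20 — is 2016-10-20.

2016-10-20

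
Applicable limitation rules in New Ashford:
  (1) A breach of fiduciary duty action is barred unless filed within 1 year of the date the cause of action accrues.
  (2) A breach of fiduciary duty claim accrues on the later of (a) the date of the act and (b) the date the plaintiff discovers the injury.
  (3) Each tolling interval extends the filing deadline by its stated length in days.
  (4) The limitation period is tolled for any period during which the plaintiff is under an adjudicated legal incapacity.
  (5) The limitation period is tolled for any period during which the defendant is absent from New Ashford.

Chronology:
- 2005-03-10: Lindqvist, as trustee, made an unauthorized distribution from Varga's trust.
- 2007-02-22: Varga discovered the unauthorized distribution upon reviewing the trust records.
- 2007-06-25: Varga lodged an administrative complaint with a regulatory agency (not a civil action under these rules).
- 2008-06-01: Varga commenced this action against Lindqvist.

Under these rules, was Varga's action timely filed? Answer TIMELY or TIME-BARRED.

TIME-BARRED

The claim accrued on 2007-02-22 — the later of the 2005-03-10 act and the 2007-02-22 discovery.
Adding the 1 year base period to 2007-02-22 gives a deadline of 2008-02-22, before any tolling.
The other events in the timeline have no effect on the limitation period under the stated rules.
The 2008-06-01 filing falls after the 2008-02-22 deadline; the claim is time-barred.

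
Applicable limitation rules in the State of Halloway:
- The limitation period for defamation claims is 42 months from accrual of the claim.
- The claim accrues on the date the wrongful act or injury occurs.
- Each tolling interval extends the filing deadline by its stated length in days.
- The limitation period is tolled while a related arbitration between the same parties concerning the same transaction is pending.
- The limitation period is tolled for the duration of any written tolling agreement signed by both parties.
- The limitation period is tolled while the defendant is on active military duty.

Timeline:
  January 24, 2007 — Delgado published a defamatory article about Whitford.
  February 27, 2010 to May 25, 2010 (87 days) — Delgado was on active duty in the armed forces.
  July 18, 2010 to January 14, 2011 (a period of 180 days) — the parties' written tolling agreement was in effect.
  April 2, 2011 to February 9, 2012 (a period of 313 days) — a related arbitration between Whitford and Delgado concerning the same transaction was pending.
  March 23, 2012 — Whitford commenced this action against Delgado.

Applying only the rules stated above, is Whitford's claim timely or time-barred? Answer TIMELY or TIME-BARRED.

The claim accrued on January 24, 2007, the date of the act.
42 months from January 24, 2007 is July 24, 2010.
The period was tolled for 87 days by the defendant's active military service (February 27, 2010 to May 25, 2010), pushing the deadline to October 19, 2010.
The period was tolled for 180 days by the written tolling agreement (July 18, 2010 to January 14, 2011), pushing the deadline to April 17, 2011.
The pending related arbitration from April 2, 2011 to February 9, 2012 tolled the period for 313 days, extending the deadline to February 24, 2012.
The March 23, 2012 filing falls after the February 24, 2012 deadline; the claim is time-barred.

TIME-BARRED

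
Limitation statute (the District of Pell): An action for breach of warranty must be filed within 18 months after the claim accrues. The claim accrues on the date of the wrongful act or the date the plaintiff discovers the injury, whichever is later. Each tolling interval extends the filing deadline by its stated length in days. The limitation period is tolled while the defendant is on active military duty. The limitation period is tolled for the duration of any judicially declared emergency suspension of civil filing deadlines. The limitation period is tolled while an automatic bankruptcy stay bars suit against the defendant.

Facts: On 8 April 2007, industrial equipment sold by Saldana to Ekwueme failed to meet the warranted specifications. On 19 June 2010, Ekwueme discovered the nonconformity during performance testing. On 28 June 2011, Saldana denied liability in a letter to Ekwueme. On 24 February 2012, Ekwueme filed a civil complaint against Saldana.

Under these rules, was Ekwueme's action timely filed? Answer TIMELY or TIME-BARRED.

Because discovery on 19 June 2010 post-dates the 8 April 2007 act, accrual under the later-of rule falls on 19 June 2010.
Adding the 18 months base period to 19 June 2010 gives a deadline of 19 December 2011, before any tolling.
The other events in the timeline have no effect on the limitation period under the stated rules.
Filing on 24 February 2012 missed the 19 December 2011 deadline — the action is time-barred.

TIME-BARRED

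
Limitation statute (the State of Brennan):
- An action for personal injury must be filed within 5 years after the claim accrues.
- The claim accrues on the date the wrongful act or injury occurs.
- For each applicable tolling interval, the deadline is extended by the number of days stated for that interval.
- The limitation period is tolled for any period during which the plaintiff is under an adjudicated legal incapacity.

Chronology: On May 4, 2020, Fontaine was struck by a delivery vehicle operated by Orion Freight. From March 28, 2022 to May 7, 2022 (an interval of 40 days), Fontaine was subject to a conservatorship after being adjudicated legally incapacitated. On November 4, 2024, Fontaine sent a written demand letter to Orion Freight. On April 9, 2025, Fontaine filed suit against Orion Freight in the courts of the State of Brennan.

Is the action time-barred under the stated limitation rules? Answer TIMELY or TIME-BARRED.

TIMELY

The claim accrued on May 4, 2020, when the wrongful act occurred.
The untolled deadline — 5 years after May 4, 2020 — is May 4, 2025.
The plaintiff's legal incapacity from March 28, 2022 to May 7, 2022 tolled the period for 40 days, extending the deadline to June 13, 2025.
The other events in the timeline have no effect on the limitation period under the stated rules.
The April 9, 2025 filing precedes the June 13, 2025 deadline; the claim is timely.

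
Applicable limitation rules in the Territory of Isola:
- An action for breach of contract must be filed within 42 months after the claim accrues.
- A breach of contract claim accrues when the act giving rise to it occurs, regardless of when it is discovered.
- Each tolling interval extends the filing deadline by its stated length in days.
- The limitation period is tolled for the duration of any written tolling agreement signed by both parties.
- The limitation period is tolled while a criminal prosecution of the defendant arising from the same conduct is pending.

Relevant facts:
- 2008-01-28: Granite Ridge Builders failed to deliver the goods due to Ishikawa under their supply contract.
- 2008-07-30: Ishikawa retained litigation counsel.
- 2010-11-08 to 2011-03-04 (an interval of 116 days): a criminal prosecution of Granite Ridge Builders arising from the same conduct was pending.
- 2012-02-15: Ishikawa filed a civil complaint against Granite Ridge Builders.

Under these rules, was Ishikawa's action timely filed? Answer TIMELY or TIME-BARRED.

TIME-BARRED

The limitation period began to run on 2008-01-28.
Adding the 42 months base period to 2008-01-28 gives a deadline of 2011-07-28, before any tolling.
Because the pending criminal prosecution ran from 2010-11-08 to 2011-03-04, the deadline is extended by 116 days to 2011-11-21.
None of the other events listed affects the running of the period under the stated rules.
Filing on 2012-02-15 missed the 2011-11-21 deadline — the action is time-barred.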